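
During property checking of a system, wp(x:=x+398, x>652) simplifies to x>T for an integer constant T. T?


Formula: wp(x:=E, P) = P[E/x] (substitute E for x in postcondition)
Step 1: Postcondition: x>652
Step 2: Substitute x+398 for x: x+398>652
Step 3: Solve for x: x > 652-398 = 254

254


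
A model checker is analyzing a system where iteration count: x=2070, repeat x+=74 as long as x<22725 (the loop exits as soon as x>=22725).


Step 1: x goes from 2070 toward 22725 by 74; the body runs while x<22725, so iterations = ceil((bound-start)/step)
Step 2: Distance=20655
Step 3: ceil(20655/74)=280

280


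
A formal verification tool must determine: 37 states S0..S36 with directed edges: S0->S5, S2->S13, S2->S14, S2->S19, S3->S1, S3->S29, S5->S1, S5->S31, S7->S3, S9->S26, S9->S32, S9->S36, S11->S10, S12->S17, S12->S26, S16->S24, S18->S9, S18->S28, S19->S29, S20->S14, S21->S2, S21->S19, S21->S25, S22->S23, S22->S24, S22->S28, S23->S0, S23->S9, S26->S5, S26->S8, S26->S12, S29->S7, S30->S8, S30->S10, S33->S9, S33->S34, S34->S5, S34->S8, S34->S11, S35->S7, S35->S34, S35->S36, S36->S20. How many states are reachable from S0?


BFS from S0:
  layer 0: {S0}
  layer 1: {S5}
  layer 2: {S1, S31}
Reachable set: {S0, S1, S5, S31}
Count = 4

4


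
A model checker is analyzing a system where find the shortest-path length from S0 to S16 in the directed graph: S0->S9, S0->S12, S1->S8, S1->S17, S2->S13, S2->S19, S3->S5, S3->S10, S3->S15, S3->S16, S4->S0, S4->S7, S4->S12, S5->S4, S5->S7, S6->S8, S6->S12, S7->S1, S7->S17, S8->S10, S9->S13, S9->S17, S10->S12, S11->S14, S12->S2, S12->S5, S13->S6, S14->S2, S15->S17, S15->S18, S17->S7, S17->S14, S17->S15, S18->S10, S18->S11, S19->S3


BFS layer-by-layer from S0:
  dist 0: {S0}
  dist 1: {S9, S12}
  dist 2: {S2, S5, S13, S17}
  dist 3: {S4, S6, S7, S14, S15, S19}
  dist 4: {S1, S3, S8, S18}
  dist 5: {S10, S11, S16}
  -> S16 reached at distance 5
Shortest path length = 5

5


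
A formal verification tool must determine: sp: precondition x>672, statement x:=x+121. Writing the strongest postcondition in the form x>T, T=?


Formula: sp(P, x:=E) = exists old_x. (x = E[old_x/x]) AND P[old_x/x] (old_x is the value of x before the assignment; eliminate old_x by solving x = E[old_x/x] for old_x)
Step 1: Precondition P: x>672, i.e. old_x > 672
Step 2: Assignment gives x = old_x + 121, so old_x = x - 121
Step 3: Substitute into P: x - 121 > 672
Step 4: Simplify: x > 672+121 = 793

793


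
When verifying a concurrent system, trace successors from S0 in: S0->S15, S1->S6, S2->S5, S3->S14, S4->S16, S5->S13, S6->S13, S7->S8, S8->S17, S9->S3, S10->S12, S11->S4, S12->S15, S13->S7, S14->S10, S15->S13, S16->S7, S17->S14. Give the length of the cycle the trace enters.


Trace from S0 until a state repeats:
  S0 -> S15 -> S13 -> S7 -> S8 -> S17 -> S14 -> S10 -> S12 -> S15
S15 first seen at step 1, revisited at step 9.
Cycle length = 9 - 1 = 8

8


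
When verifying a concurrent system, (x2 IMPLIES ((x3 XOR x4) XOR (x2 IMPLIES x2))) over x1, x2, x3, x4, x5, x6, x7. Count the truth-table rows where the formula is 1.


Formula: (x2 IMPLIES ((x3 XOR x4) XOR (x2 IMPLIES x2))) over 7 vars (128 rows)
Evaluate each row (x1, x2, x3, x4, x5, x6, x7 as bits, MSB first):
  row 0 [0000000]: (0 IMPLIES ((0 XOR 0) XOR (0 IMPLIES 0))) -> 1
  row 1 [0000001]: (0 IMPLIES ((0 XOR 0) XOR (0 IMPLIES 0))) -> 1
  row 2 [0000010]: (0 IMPLIES ((0 XOR 0) XOR (0 IMPLIES 0))) -> 1
  row 3 [0000011]: (0 IMPLIES ((0 XOR 0) XOR (0 IMPLIES 0))) -> 1
  row 4 [0000100]: (0 IMPLIES ((0 XOR 0) XOR (0 IMPLIES 0))) -> 1
  (every remaining row is evaluated the same way; all 128 results are listed next)
Full result column, 8 rows per line (x1,x2,x3,x4 fixed per line; x5,x6,x7 runs 000..111 left to right):
  rows 0-7 [x1,x2,x3,x4=0000]: 11111111  (ones: 8)
  rows 8-15 [x1,x2,x3,x4=0001]: 11111111  (ones: 8)
  rows 16-23 [x1,x2,x3,x4=0010]: 11111111  (ones: 8)
  rows 24-31 [x1,x2,x3,x4=0011]: 11111111  (ones: 8)
  rows 32-39 [x1,x2,x3,x4=0100]: 11111111  (ones: 8)
  rows 40-47 [x1,x2,x3,x4=0101]: 00000000  (ones: 0)
  rows 48-55 [x1,x2,x3,x4=0110]: 00000000  (ones: 0)
  rows 56-63 [x1,x2,x3,x4=0111]: 11111111  (ones: 8)
  rows 64-71 [x1,x2,x3,x4=1000]: 11111111  (ones: 8)
  rows 72-79 [x1,x2,x3,x4=1001]: 11111111  (ones: 8)
  rows 80-87 [x1,x2,x3,x4=1010]: 11111111  (ones: 8)
  rows 88-95 [x1,x2,x3,x4=1011]: 11111111  (ones: 8)
  rows 96-103 [x1,x2,x3,x4=1100]: 11111111  (ones: 8)
  rows 104-111 [x1,x2,x3,x4=1101]: 00000000  (ones: 0)
  rows 112-119 [x1,x2,x3,x4=1110]: 00000000  (ones: 0)
  rows 120-127 [x1,x2,x3,x4=1111]: 11111111  (ones: 8)
Count of 1-rows = 8+8+8+8+8+0+0+8+8+8+8+8+8+0+0+8 = 96

96


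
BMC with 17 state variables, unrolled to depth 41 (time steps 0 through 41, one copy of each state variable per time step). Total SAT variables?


BMC unrolls to depth k, creating one copy of each state var for steps 0..k.
Step count = 41 + 1 = 42 (steps 0 through 41)
Vars per step = 17
Total = 17 * 42 = 714

714


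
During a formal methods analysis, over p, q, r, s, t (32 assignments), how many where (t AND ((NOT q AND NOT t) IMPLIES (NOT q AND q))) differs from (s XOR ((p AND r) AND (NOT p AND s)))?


F1 = (t AND ((NOT q AND NOT t) IMPLIES (NOT q AND q)))
F2 = (s XOR ((p AND r) AND (NOT p AND s)))
Evaluate both on each of 32 rows (bits = p,q,r,s,t):
  row 0 [00000]: F1=0 F2=0 -> 0
  row 1 [00001]: F1=1 F2=0 (differ) -> 1
  row 2 [00010]: F1=0 F2=1 (differ) -> 1
  row 3 [00011]: F1=1 F2=1 -> 0
  row 4 [00100]: F1=0 F2=0 -> 0
  row 5 [00101]: F1=1 F2=0 (differ) -> 1
  row 6 [00110]: F1=0 F2=1 (differ) -> 1
  row 7 [00111]: F1=1 F2=1 -> 0
  row 8 [01000]: F1=0 F2=0 -> 0
  row 9 [01001]: F1=1 F2=0 (differ) -> 1
  row 10 [01010]: F1=0 F2=1 (differ) -> 1
  row 11 [01011]: F1=1 F2=1 -> 0
  row 12 [01100]: F1=0 F2=0 -> 0
  row 13 [01101]: F1=1 F2=0 (differ) -> 1
  row 14 [01110]: F1=0 F2=1 (differ) -> 1
  row 15 [01111]: F1=1 F2=1 -> 0
  row 16 [10000]: F1=0 F2=0 -> 0
  row 17 [10001]: F1=1 F2=0 (differ) -> 1
  row 18 [10010]: F1=0 F2=1 (differ) -> 1
  row 19 [10011]: F1=1 F2=1 -> 0
  row 20 [10100]: F1=0 F2=0 -> 0
  row 21 [10101]: F1=1 F2=0 (differ) -> 1
  row 22 [10110]: F1=0 F2=1 (differ) -> 1
  row 23 [10111]: F1=1 F2=1 -> 0
  row 24 [11000]: F1=0 F2=0 -> 0
  row 25 [11001]: F1=1 F2=0 (differ) -> 1
  row 26 [11010]: F1=0 F2=1 (differ) -> 1
  row 27 [11011]: F1=1 F2=1 -> 0
  row 28 [11100]: F1=0 F2=0 -> 0
  row 29 [11101]: F1=1 F2=0 (differ) -> 1
  row 30 [11110]: F1=0 F2=1 (differ) -> 1
  row 31 [11111]: F1=1 F2=1 -> 0
Full result column, 8 rows per line (p,q fixed per line; r,s,t runs 000..111 left to right):
  rows 0-7 [p,q=00]: 01100110  (ones: 4)
  rows 8-15 [p,q=01]: 01100110  (ones: 4)
  rows 16-23 [p,q=10]: 01100110  (ones: 4)
  rows 24-31 [p,q=11]: 01100110  (ones: 4)
Disagreements = 4+4+4+4 = 16

16


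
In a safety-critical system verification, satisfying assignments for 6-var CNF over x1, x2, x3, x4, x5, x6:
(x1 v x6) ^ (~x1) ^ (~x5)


CNF with 3 clauses over 6 vars (64 assignments).
An assignment satisfies CNF iff every clause has >=1 true literal.
Check each row (bits = x1,x2,x3,x4,x5,x6; clause T/F shown):
  row 0 [000000]: clauses=FTT -> 0
  row 1 [000001]: clauses=TTT -> 1
  row 2 [000010]: clauses=FTF -> 0
  row 3 [000011]: clauses=TTF -> 0
  row 4 [000100]: clauses=FTT -> 0
  (every remaining row is evaluated the same way; all 64 results are listed next)
Full result column, 8 rows per line (x1,x2,x3 fixed per line; x4,x5,x6 runs 000..111 left to right):
  rows 0-7 [x1,x2,x3=000]: 01000100  (ones: 2)
  rows 8-15 [x1,x2,x3=001]: 01000100  (ones: 2)
  rows 16-23 [x1,x2,x3=010]: 01000100  (ones: 2)
  rows 24-31 [x1,x2,x3=011]: 01000100  (ones: 2)
  rows 32-39 [x1,x2,x3=100]: 00000000  (ones: 0)
  rows 40-47 [x1,x2,x3=101]: 00000000  (ones: 0)
  rows 48-55 [x1,x2,x3=110]: 00000000  (ones: 0)
  rows 56-63 [x1,x2,x3=111]: 00000000  (ones: 0)
Satisfying assignments = 2+2+2+2+0+0+0+0 = 8

8


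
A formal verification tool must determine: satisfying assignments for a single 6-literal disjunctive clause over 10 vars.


Step 1: Total=2^10=1024
Step 2: Unsat when all 6 false: 2^4=16
Step 3: Sat=1024-16=1008

1008


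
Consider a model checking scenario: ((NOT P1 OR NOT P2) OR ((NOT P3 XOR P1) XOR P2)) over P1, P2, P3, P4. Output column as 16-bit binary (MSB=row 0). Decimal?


Formula: ((NOT P1 OR NOT P2) OR ((NOT P3 XOR P1) XOR P2)) over P1, P2, P3, P4 (16 rows)
Evaluate each row (bits = P1,P2,P3,P4, MSB first):
  row 0 [0000]: ((NOT 0 OR NOT 0) OR ((NOT 0 XOR 0) XOR 0)) -> 1
  row 1 [0001]: ((NOT 0 OR NOT 0) OR ((NOT 0 XOR 0) XOR 0)) -> 1
  row 2 [0010]: ((NOT 0 OR NOT 0) OR ((NOT 1 XOR 0) XOR 0)) -> 1
  row 3 [0011]: ((NOT 0 OR NOT 0) OR ((NOT 1 XOR 0) XOR 0)) -> 1
  row 4 [0100]: ((NOT 0 OR NOT 1) OR ((NOT 0 XOR 0) XOR 1)) -> 1
  row 5 [0101]: ((NOT 0 OR NOT 1) OR ((NOT 0 XOR 0) XOR 1)) -> 1
  row 6 [0110]: ((NOT 0 OR NOT 1) OR ((NOT 1 XOR 0) XOR 1)) -> 1
  row 7 [0111]: ((NOT 0 OR NOT 1) OR ((NOT 1 XOR 0) XOR 1)) -> 1
  row 8 [1000]: ((NOT 1 OR NOT 0) OR ((NOT 0 XOR 1) XOR 0)) -> 1
  row 9 [1001]: ((NOT 1 OR NOT 0) OR ((NOT 0 XOR 1) XOR 0)) -> 1
  row 10 [1010]: ((NOT 1 OR NOT 0) OR ((NOT 1 XOR 1) XOR 0)) -> 1
  row 11 [1011]: ((NOT 1 OR NOT 0) OR ((NOT 1 XOR 1) XOR 0)) -> 1
  row 12 [1100]: ((NOT 1 OR NOT 1) OR ((NOT 0 XOR 1) XOR 1)) -> 1
  row 13 [1101]: ((NOT 1 OR NOT 1) OR ((NOT 0 XOR 1) XOR 1)) -> 1
  row 14 [1110]: ((NOT 1 OR NOT 1) OR ((NOT 1 XOR 1) XOR 1)) -> 0
  row 15 [1111]: ((NOT 1 OR NOT 1) OR ((NOT 1 XOR 1) XOR 1)) -> 0
Full result column, 4 rows per line (P1,P2 fixed per line; P3,P4 runs 00..11 left to right):
  rows 0-3 [P1,P2=00]: 1111  = hex F
  rows 4-7 [P1,P2=01]: 1111  = hex F
  rows 8-11 [P1,P2=10]: 1111  = hex F
  rows 12-15 [P1,P2=11]: 1100  = hex C
Output column (row 0 .. row 15) = 1111111111111100
Output column grouped in 4s = 1111 1111 1111 1100 = 0xFFFC
Convert to decimal digit by digit (value = value*16 + digit):
  F -> 15
  15*16 + 15 (F) = 255
  255*16 + 15 (F) = 4095
  4095*16 + 12 (C) = 65532
Decimal = 65532

65532


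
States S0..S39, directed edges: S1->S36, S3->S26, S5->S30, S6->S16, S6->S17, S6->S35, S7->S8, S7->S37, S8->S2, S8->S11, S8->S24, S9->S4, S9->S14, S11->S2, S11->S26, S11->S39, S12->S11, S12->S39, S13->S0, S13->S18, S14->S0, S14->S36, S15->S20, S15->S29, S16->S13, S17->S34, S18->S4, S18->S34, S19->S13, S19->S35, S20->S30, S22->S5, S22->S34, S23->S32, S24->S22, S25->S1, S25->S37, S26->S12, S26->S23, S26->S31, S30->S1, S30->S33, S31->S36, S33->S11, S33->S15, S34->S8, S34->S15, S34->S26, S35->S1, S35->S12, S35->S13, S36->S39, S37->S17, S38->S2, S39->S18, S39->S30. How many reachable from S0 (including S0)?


BFS from S0:
  layer 0: {S0}
Reachable set: {S0}
Count = 1

1


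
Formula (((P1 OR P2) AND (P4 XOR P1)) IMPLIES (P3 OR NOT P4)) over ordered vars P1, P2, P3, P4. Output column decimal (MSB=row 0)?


Formula: (((P1 OR P2) AND (P4 XOR P1)) IMPLIES (P3 OR NOT P4)) over P1, P2, P3, P4 (16 rows)
Evaluate each row (bits = P1,P2,P3,P4, MSB first):
  row 0 [0000]: (((0 OR 0) AND (0 XOR 0)) IMPLIES (0 OR NOT 0)) -> 1
  row 1 [0001]: (((0 OR 0) AND (1 XOR 0)) IMPLIES (0 OR NOT 1)) -> 1
  row 2 [0010]: (((0 OR 0) AND (0 XOR 0)) IMPLIES (1 OR NOT 0)) -> 1
  row 3 [0011]: (((0 OR 0) AND (1 XOR 0)) IMPLIES (1 OR NOT 1)) -> 1
  row 4 [0100]: (((0 OR 1) AND (0 XOR 0)) IMPLIES (0 OR NOT 0)) -> 1
  row 5 [0101]: (((0 OR 1) AND (1 XOR 0)) IMPLIES (0 OR NOT 1)) -> 0
  row 6 [0110]: (((0 OR 1) AND (0 XOR 0)) IMPLIES (1 OR NOT 0)) -> 1
  row 7 [0111]: (((0 OR 1) AND (1 XOR 0)) IMPLIES (1 OR NOT 1)) -> 1
  row 8 [1000]: (((1 OR 0) AND (0 XOR 1)) IMPLIES (0 OR NOT 0)) -> 1
  row 9 [1001]: (((1 OR 0) AND (1 XOR 1)) IMPLIES (0 OR NOT 1)) -> 1
  row 10 [1010]: (((1 OR 0) AND (0 XOR 1)) IMPLIES (1 OR NOT 0)) -> 1
  row 11 [1011]: (((1 OR 0) AND (1 XOR 1)) IMPLIES (1 OR NOT 1)) -> 1
  row 12 [1100]: (((1 OR 1) AND (0 XOR 1)) IMPLIES (0 OR NOT 0)) -> 1
  row 13 [1101]: (((1 OR 1) AND (1 XOR 1)) IMPLIES (0 OR NOT 1)) -> 1
  row 14 [1110]: (((1 OR 1) AND (0 XOR 1)) IMPLIES (1 OR NOT 0)) -> 1
  row 15 [1111]: (((1 OR 1) AND (1 XOR 1)) IMPLIES (1 OR NOT 1)) -> 1
Full result column, 4 rows per line (P1,P2 fixed per line; P3,P4 runs 00..11 left to right):
  rows 0-3 [P1,P2=00]: 1111  = hex F
  rows 4-7 [P1,P2=01]: 1011  = hex B
  rows 8-11 [P1,P2=10]: 1111  = hex F
  rows 12-15 [P1,P2=11]: 1111  = hex F
Output column (row 0 .. row 15) = 1111101111111111
Output column grouped in 4s = 1111 1011 1111 1111 = 0xFBFF
Convert to decimal digit by digit (value = value*16 + digit):
  F -> 15
  15*16 + 11 (B) = 251
  251*16 + 15 (F) = 4031
  4031*16 + 15 (F) = 64511
Decimal = 64511

64511


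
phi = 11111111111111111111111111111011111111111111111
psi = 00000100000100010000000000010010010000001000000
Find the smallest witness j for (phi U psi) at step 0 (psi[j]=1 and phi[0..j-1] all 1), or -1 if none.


(phi U psi) at 0: need smallest j with psi[j]=1 and phi[i]=1 for all i in [0,j).
Scan from step 0:
  step 0: phi=1, psi=0 -> continue
  step 1: phi=1, psi=0 -> continue
  step 2: phi=1, psi=0 -> continue
  step 3: phi=1, psi=0 -> continue
  step 5: psi=1 and phi held for [0,5) -> witness found
Witness step = 5

5


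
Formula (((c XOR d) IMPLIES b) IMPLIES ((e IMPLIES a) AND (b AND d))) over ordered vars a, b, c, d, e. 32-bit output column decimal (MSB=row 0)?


Formula: (((c XOR d) IMPLIES b) IMPLIES ((e IMPLIES a) AND (b AND d))) over a, b, c, d, e (32 rows)
Evaluate each row (bits = a,b,c,d,e, MSB first):
  row 0 [00000]: (((0 XOR 0) IMPLIES 0) IMPLIES ((0 IMPLIES 0) AND (0 AND 0))) -> 0
  row 1 [00001]: (((0 XOR 0) IMPLIES 0) IMPLIES ((1 IMPLIES 0) AND (0 AND 0))) -> 0
  row 2 [00010]: (((0 XOR 1) IMPLIES 0) IMPLIES ((0 IMPLIES 0) AND (0 AND 1))) -> 1
  row 3 [00011]: (((0 XOR 1) IMPLIES 0) IMPLIES ((1 IMPLIES 0) AND (0 AND 1))) -> 1
  row 4 [00100]: (((1 XOR 0) IMPLIES 0) IMPLIES ((0 IMPLIES 0) AND (0 AND 0))) -> 1
  row 5 [00101]: (((1 XOR 0) IMPLIES 0) IMPLIES ((1 IMPLIES 0) AND (0 AND 0))) -> 1
  row 6 [00110]: (((1 XOR 1) IMPLIES 0) IMPLIES ((0 IMPLIES 0) AND (0 AND 1))) -> 0
  row 7 [00111]: (((1 XOR 1) IMPLIES 0) IMPLIES ((1 IMPLIES 0) AND (0 AND 1))) -> 0
  row 8 [01000]: (((0 XOR 0) IMPLIES 1) IMPLIES ((0 IMPLIES 0) AND (1 AND 0))) -> 0
  row 9 [01001]: (((0 XOR 0) IMPLIES 1) IMPLIES ((1 IMPLIES 0) AND (1 AND 0))) -> 0
  row 10 [01010]: (((0 XOR 1) IMPLIES 1) IMPLIES ((0 IMPLIES 0) AND (1 AND 1))) -> 1
  row 11 [01011]: (((0 XOR 1) IMPLIES 1) IMPLIES ((1 IMPLIES 0) AND (1 AND 1))) -> 0
  row 12 [01100]: (((1 XOR 0) IMPLIES 1) IMPLIES ((0 IMPLIES 0) AND (1 AND 0))) -> 0
  row 13 [01101]: (((1 XOR 0) IMPLIES 1) IMPLIES ((1 IMPLIES 0) AND (1 AND 0))) -> 0
  row 14 [01110]: (((1 XOR 1) IMPLIES 1) IMPLIES ((0 IMPLIES 0) AND (1 AND 1))) -> 1
  row 15 [01111]: (((1 XOR 1) IMPLIES 1) IMPLIES ((1 IMPLIES 0) AND (1 AND 1))) -> 0
  row 16 [10000]: (((0 XOR 0) IMPLIES 0) IMPLIES ((0 IMPLIES 1) AND (0 AND 0))) -> 0
  row 17 [10001]: (((0 XOR 0) IMPLIES 0) IMPLIES ((1 IMPLIES 1) AND (0 AND 0))) -> 0
  row 18 [10010]: (((0 XOR 1) IMPLIES 0) IMPLIES ((0 IMPLIES 1) AND (0 AND 1))) -> 1
  row 19 [10011]: (((0 XOR 1) IMPLIES 0) IMPLIES ((1 IMPLIES 1) AND (0 AND 1))) -> 1
  row 20 [10100]: (((1 XOR 0) IMPLIES 0) IMPLIES ((0 IMPLIES 1) AND (0 AND 0))) -> 1
  row 21 [10101]: (((1 XOR 0) IMPLIES 0) IMPLIES ((1 IMPLIES 1) AND (0 AND 0))) -> 1
  row 22 [10110]: (((1 XOR 1) IMPLIES 0) IMPLIES ((0 IMPLIES 1) AND (0 AND 1))) -> 0
  row 23 [10111]: (((1 XOR 1) IMPLIES 0) IMPLIES ((1 IMPLIES 1) AND (0 AND 1))) -> 0
  row 24 [11000]: (((0 XOR 0) IMPLIES 1) IMPLIES ((0 IMPLIES 1) AND (1 AND 0))) -> 0
  row 25 [11001]: (((0 XOR 0) IMPLIES 1) IMPLIES ((1 IMPLIES 1) AND (1 AND 0))) -> 0
  row 26 [11010]: (((0 XOR 1) IMPLIES 1) IMPLIES ((0 IMPLIES 1) AND (1 AND 1))) -> 1
  row 27 [11011]: (((0 XOR 1) IMPLIES 1) IMPLIES ((1 IMPLIES 1) AND (1 AND 1))) -> 1
  row 28 [11100]: (((1 XOR 0) IMPLIES 1) IMPLIES ((0 IMPLIES 1) AND (1 AND 0))) -> 0
  row 29 [11101]: (((1 XOR 0) IMPLIES 1) IMPLIES ((1 IMPLIES 1) AND (1 AND 0))) -> 0
  row 30 [11110]: (((1 XOR 1) IMPLIES 1) IMPLIES ((0 IMPLIES 1) AND (1 AND 1))) -> 1
  row 31 [11111]: (((1 XOR 1) IMPLIES 1) IMPLIES ((1 IMPLIES 1) AND (1 AND 1))) -> 1
Full result column, 4 rows per line (a,b,c fixed per line; d,e runs 00..11 left to right):
  rows 0-3 [a,b,c=000]: 0011  = hex 3
  rows 4-7 [a,b,c=001]: 1100  = hex C
  rows 8-11 [a,b,c=010]: 0010  = hex 2
  rows 12-15 [a,b,c=011]: 0010  = hex 2
  rows 16-19 [a,b,c=100]: 0011  = hex 3
  rows 20-23 [a,b,c=101]: 1100  = hex C
  rows 24-27 [a,b,c=110]: 0011  = hex 3
  rows 28-31 [a,b,c=111]: 0011  = hex 3
Output column (row 0 .. row 31) = 00111100001000100011110000110011
Output column grouped in 4s = 0011 1100 0010 0010 0011 1100 0011 0011 = 0x3C223C33
Convert to decimal digit by digit (value = value*16 + digit):
  3 -> 3
  3*16 + 12 (C) = 60
  60*16 + 2 = 962
  962*16 + 2 = 15394
  15394*16 + 3 = 246307
  246307*16 + 12 (C) = 3940924
  3940924*16 + 3 = 63054787
  63054787*16 + 3 = 1008876595
Decimal = 1008876595

1008876595


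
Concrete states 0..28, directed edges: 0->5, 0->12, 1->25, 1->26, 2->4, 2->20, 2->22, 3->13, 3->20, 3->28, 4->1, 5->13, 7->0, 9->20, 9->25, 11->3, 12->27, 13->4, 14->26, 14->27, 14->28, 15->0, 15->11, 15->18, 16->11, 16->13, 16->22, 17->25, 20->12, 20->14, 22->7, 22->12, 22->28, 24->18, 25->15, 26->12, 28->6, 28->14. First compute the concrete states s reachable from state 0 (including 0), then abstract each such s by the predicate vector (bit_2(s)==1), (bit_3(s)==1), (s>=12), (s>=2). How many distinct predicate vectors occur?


BFS from 0:
Concrete reachable: {0, 1, 3, 4, 5, 6, 11, 12, 13, 14, 15, 18, 20, 25, 26, 27, 28}
Abstract via predicates (bit_2(s)==1), (bit_3(s)==1), (s>=12), (s>=2):
  (0,0,0,0) <- {0, 1}
  (0,0,0,1) <- {3}
  (0,0,1,1) <- {18}
  (0,1,0,1) <- {11}
  (0,1,1,1) <- {25, 26, 27}
  (1,0,0,1) <- {4, 5, 6}
  (1,0,1,1) <- {20}
  (1,1,1,1) <- {12, 13, 14, 15, 28}
Distinct abstract states = 8

8


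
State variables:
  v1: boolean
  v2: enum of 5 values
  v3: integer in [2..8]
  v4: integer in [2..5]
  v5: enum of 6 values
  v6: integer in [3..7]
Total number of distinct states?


State space = product of domain sizes of all variables.
Domain sizes:
  v1 (boolean): 2
  v2 (enum of 5 values): 5
  v3 (integer in [2..8]): 7
  v4 (integer in [2..5]): 4
  v5 (enum of 6 values): 6
  v6 (integer in [3..7]): 5
Product = 2 * 5 * 7 * 4 * 6 * 5 = 8400

8400


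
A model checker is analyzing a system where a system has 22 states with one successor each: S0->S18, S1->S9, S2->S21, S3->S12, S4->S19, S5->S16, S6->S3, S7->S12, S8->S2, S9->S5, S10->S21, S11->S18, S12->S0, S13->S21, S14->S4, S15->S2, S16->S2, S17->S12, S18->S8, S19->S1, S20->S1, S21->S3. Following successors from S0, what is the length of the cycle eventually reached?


Trace from S0 until a state repeats:
  S0 -> S18 -> S8 -> S2 -> S21 -> S3 -> S12 -> S0
S0 first seen at step 0, revisited at step 7.
Cycle length = 7 - 0 = 7

7


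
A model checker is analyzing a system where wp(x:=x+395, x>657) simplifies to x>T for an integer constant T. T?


Formula: wp(x:=E, P) = P[E/x] (substitute E for x in postcondition)
Step 1: Postcondition: x>657
Step 2: Substitute x+395 for x: x+395>657
Step 3: Solve for x: x > 657-395 = 262

262


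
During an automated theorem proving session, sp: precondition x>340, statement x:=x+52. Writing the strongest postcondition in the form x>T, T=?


Formula: sp(P, x:=E) = exists old_x. (x = E[old_x/x]) AND P[old_x/x] (old_x is the value of x before the assignment; eliminate old_x by solving x = E[old_x/x] for old_x)
Step 1: Precondition P: x>340, i.e. old_x > 340
Step 2: Assignment gives x = old_x + 52, so old_x = x - 52
Step 3: Substitute into P: x - 52 > 340
Step 4: Simplify: x > 340+52 = 392

392


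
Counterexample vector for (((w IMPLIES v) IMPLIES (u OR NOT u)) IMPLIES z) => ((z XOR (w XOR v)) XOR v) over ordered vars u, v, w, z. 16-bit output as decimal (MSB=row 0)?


F1 = (((w IMPLIES v) IMPLIES (u OR NOT u)) IMPLIES z)
F2 = ((z XOR (w XOR v)) XOR v)
Counterexample to F1=>F2 is where F1=1 and F2=0.
Evaluate each row (bits = u,v,w,z, MSB first):
  row 0 [0000]: F1=0 F2=0 -> F1&~F2 -> 0
  row 1 [0001]: F1=1 F2=1 -> F1&~F2 -> 0
  row 2 [0010]: F1=0 F2=1 -> F1&~F2 -> 0
  row 3 [0011]: F1=1 F2=0 -> F1&~F2 -> 1
  row 4 [0100]: F1=0 F2=0 -> F1&~F2 -> 0
  row 5 [0101]: F1=1 F2=1 -> F1&~F2 -> 0
  row 6 [0110]: F1=0 F2=1 -> F1&~F2 -> 0
  row 7 [0111]: F1=1 F2=0 -> F1&~F2 -> 1
  row 8 [1000]: F1=0 F2=0 -> F1&~F2 -> 0
  row 9 [1001]: F1=1 F2=1 -> F1&~F2 -> 0
  row 10 [1010]: F1=0 F2=1 -> F1&~F2 -> 0
  row 11 [1011]: F1=1 F2=0 -> F1&~F2 -> 1
  row 12 [1100]: F1=0 F2=0 -> F1&~F2 -> 0
  row 13 [1101]: F1=1 F2=1 -> F1&~F2 -> 0
  row 14 [1110]: F1=0 F2=1 -> F1&~F2 -> 0
  row 15 [1111]: F1=1 F2=0 -> F1&~F2 -> 1
Full result column, 4 rows per line (u,v fixed per line; w,z runs 00..11 left to right):
  rows 0-3 [u,v=00]: 0001  = hex 1
  rows 4-7 [u,v=01]: 0001  = hex 1
  rows 8-11 [u,v=10]: 0001  = hex 1
  rows 12-15 [u,v=11]: 0001  = hex 1
Counterexample vector (row 0 .. row 15) = 0001000100010001
Output column grouped in 4s = 0001 0001 0001 0001 = 0x1111
Convert to decimal digit by digit (value = value*16 + digit):
  1 -> 1
  1*16 + 1 = 17
  17*16 + 1 = 273
  273*16 + 1 = 4369
Decimal = 4369

4369


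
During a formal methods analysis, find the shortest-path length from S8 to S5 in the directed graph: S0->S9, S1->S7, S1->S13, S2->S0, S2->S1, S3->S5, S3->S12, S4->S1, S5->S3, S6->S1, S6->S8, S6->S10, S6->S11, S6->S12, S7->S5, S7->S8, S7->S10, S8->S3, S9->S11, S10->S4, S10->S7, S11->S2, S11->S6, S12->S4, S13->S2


BFS layer-by-layer from S8:
  dist 0: {S8}
  dist 1: {S3}
  dist 2: {S5, S12}
  -> S5 reached at distance 2
Shortest path length = 2

2


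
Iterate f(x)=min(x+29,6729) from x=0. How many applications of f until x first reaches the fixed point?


Step 1: x=0, cap=6729, increment=29
Step 2: x grows by 29 each step until capped at 6729; fixed point is x=6729
Step 3: iterations = ceil(6729/29) = 233

233


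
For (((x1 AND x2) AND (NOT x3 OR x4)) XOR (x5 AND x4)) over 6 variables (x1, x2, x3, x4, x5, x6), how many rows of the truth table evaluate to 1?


Formula: (((x1 AND x2) AND (NOT x3 OR x4)) XOR (x5 AND x4)) over 6 vars (64 rows)
Evaluate each row (x1, x2, x3, x4, x5, x6 as bits, MSB first):
  row 0 [000000]: (((0 AND 0) AND (NOT 0 OR 0)) XOR (0 AND 0)) -> 0
  row 1 [000001]: (((0 AND 0) AND (NOT 0 OR 0)) XOR (0 AND 0)) -> 0
  row 2 [000010]: (((0 AND 0) AND (NOT 0 OR 0)) XOR (1 AND 0)) -> 0
  row 3 [000011]: (((0 AND 0) AND (NOT 0 OR 0)) XOR (1 AND 0)) -> 0
  row 4 [000100]: (((0 AND 0) AND (NOT 0 OR 1)) XOR (0 AND 1)) -> 0
  (every remaining row is evaluated the same way; all 64 results are listed next)
Full result column, 8 rows per line (x1,x2,x3 fixed per line; x4,x5,x6 runs 000..111 left to right):
  rows 0-7 [x1,x2,x3=000]: 00000011  (ones: 2)
  rows 8-15 [x1,x2,x3=001]: 00000011  (ones: 2)
  rows 16-23 [x1,x2,x3=010]: 00000011  (ones: 2)
  rows 24-31 [x1,x2,x3=011]: 00000011  (ones: 2)
  rows 32-39 [x1,x2,x3=100]: 00000011  (ones: 2)
  rows 40-47 [x1,x2,x3=101]: 00000011  (ones: 2)
  rows 48-55 [x1,x2,x3=110]: 11111100  (ones: 6)
  rows 56-63 [x1,x2,x3=111]: 00001100  (ones: 2)
Count of 1-rows = 2+2+2+2+2+2+6+2 = 20

20


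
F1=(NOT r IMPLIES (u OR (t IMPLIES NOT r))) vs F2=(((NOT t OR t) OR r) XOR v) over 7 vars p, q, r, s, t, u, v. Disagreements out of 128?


F1 = (NOT r IMPLIES (u OR (t IMPLIES NOT r)))
F2 = (((NOT t OR t) OR r) XOR v)
Evaluate both on each of 128 rows (bits = p,q,r,s,t,u,v):
  row 0 [0000000]: F1=1 F2=1 -> 0
  row 1 [0000001]: F1=1 F2=0 (differ) -> 1
  row 2 [0000010]: F1=1 F2=1 -> 0
  row 3 [0000011]: F1=1 F2=0 (differ) -> 1
  row 4 [0000100]: F1=1 F2=1 -> 0
  (every remaining row is evaluated the same way; all 128 results are listed next)
Full result column, 8 rows per line (p,q,r,s fixed per line; t,u,v runs 000..111 left to right):
  rows 0-7 [p,q,r,s=0000]: 01010101  (ones: 4)
  rows 8-15 [p,q,r,s=0001]: 01010101  (ones: 4)
  rows 16-23 [p,q,r,s=0010]: 01010101  (ones: 4)
  rows 24-31 [p,q,r,s=0011]: 01010101  (ones: 4)
  rows 32-39 [p,q,r,s=0100]: 01010101  (ones: 4)
  rows 40-47 [p,q,r,s=0101]: 01010101  (ones: 4)
  rows 48-55 [p,q,r,s=0110]: 01010101  (ones: 4)
  rows 56-63 [p,q,r,s=0111]: 01010101  (ones: 4)
  rows 64-71 [p,q,r,s=1000]: 01010101  (ones: 4)
  rows 72-79 [p,q,r,s=1001]: 01010101  (ones: 4)
  rows 80-87 [p,q,r,s=1010]: 01010101  (ones: 4)
  rows 88-95 [p,q,r,s=1011]: 01010101  (ones: 4)
  rows 96-103 [p,q,r,s=1100]: 01010101  (ones: 4)
  rows 104-111 [p,q,r,s=1101]: 01010101  (ones: 4)
  rows 112-119 [p,q,r,s=1110]: 01010101  (ones: 4)
  rows 120-127 [p,q,r,s=1111]: 01010101  (ones: 4)
Disagreements = 4+4+4+4+4+4+4+4+4+4+4+4+4+4+4+4 = 64

64


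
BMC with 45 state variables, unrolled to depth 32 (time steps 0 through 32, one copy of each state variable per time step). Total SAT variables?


BMC unrolls to depth k, creating one copy of each state var for steps 0..k.
Step count = 32 + 1 = 33 (steps 0 through 32)
Vars per step = 45
Total = 45 * 33 = 1485

1485


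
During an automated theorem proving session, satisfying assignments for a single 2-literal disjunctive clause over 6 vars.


Step 1: Total=2^6=64
Step 2: Unsat when all 2 false: 2^4=16
Step 3: Sat=64-16=48

48


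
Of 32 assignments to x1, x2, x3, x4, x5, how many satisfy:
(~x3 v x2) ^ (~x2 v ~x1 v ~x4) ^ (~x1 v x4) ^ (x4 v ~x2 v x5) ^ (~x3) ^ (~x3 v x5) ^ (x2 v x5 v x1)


CNF with 7 clauses over 5 vars (32 assignments).
An assignment satisfies CNF iff every clause has >=1 true literal.
Check each row (bits = x1,x2,x3,x4,x5; clause T/F shown):
  row 0 [00000]: clauses=TTTTTTF -> 0
  row 1 [00001]: clauses=TTTTTTT -> 1
  row 2 [00010]: clauses=TTTTTTF -> 0
  row 3 [00011]: clauses=TTTTTTT -> 1
  row 4 [00100]: clauses=FTTTFFF -> 0
  row 5 [00101]: clauses=FTTTFTT -> 0
  row 6 [00110]: clauses=FTTTFFF -> 0
  row 7 [00111]: clauses=FTTTFTT -> 0
  row 8 [01000]: clauses=TTTFTTT -> 0
  row 9 [01001]: clauses=TTTTTTT -> 1
  row 10 [01010]: clauses=TTTTTTT -> 1
  row 11 [01011]: clauses=TTTTTTT -> 1
  row 12 [01100]: clauses=TTTFFFT -> 0
  row 13 [01101]: clauses=TTTTFTT -> 0
  row 14 [01110]: clauses=TTTTFFT -> 0
  row 15 [01111]: clauses=TTTTFTT -> 0
  row 16 [10000]: clauses=TTFTTTT -> 0
  row 17 [10001]: clauses=TTFTTTT -> 0
  row 18 [10010]: clauses=TTTTTTT -> 1
  row 19 [10011]: clauses=TTTTTTT -> 1
  row 20 [10100]: clauses=FTFTFFT -> 0
  row 21 [10101]: clauses=FTFTFTT -> 0
  row 22 [10110]: clauses=FTTTFFT -> 0
  row 23 [10111]: clauses=FTTTFTT -> 0
  row 24 [11000]: clauses=TTFFTTT -> 0
  row 25 [11001]: clauses=TTFTTTT -> 0
  row 26 [11010]: clauses=TFTTTTT -> 0
  row 27 [11011]: clauses=TFTTTTT -> 0
  row 28 [11100]: clauses=TTFFFFT -> 0
  row 29 [11101]: clauses=TTFTFTT -> 0
  row 30 [11110]: clauses=TFTTFFT -> 0
  row 31 [11111]: clauses=TFTTFTT -> 0
Full result column, 8 rows per line (x1,x2 fixed per line; x3,x4,x5 runs 000..111 left to right):
  rows 0-7 [x1,x2=00]: 01010000  (ones: 2)
  rows 8-15 [x1,x2=01]: 01110000  (ones: 3)
  rows 16-23 [x1,x2=10]: 00110000  (ones: 2)
  rows 24-31 [x1,x2=11]: 00000000  (ones: 0)
Satisfying assignments = 2+3+2+0 = 7

7


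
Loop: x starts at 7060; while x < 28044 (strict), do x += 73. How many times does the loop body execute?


Step 1: x goes from 7060 toward 28044 by 73; the body runs while x<28044, so iterations = ceil((bound-start)/step)
Step 2: Distance=20984
Step 3: ceil(20984/73)=288

288


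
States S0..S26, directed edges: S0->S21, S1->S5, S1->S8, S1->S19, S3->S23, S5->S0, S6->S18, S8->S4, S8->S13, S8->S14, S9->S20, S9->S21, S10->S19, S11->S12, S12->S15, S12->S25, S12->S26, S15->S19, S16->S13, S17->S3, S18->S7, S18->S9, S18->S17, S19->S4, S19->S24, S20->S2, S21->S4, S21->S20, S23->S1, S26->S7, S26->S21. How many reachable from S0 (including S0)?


BFS from S0:
  layer 0: {S0}
  layer 1: {S21}
  layer 2: {S4, S20}
  layer 3: {S2}
Reachable set: {S0, S2, S4, S20, S21}
Count = 5

5


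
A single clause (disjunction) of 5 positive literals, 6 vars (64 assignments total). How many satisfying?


Step 1: Total=2^6=64
Step 2: Unsat when all 5 false: 2^1=2
Step 3: Sat=64-2=62

62


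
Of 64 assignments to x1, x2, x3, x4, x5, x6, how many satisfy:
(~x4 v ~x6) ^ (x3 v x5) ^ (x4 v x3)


CNF with 3 clauses over 6 vars (64 assignments).
An assignment satisfies CNF iff every clause has >=1 true literal.
Check each row (bits = x1,x2,x3,x4,x5,x6; clause T/F shown):
  row 0 [000000]: clauses=TFF -> 0
  row 1 [000001]: clauses=TFF -> 0
  row 2 [000010]: clauses=TTF -> 0
  row 3 [000011]: clauses=TTF -> 0
  row 4 [000100]: clauses=TFT -> 0
  (every remaining row is evaluated the same way; all 64 results are listed next)
Full result column, 8 rows per line (x1,x2,x3 fixed per line; x4,x5,x6 runs 000..111 left to right):
  rows 0-7 [x1,x2,x3=000]: 00000010  (ones: 1)
  rows 8-15 [x1,x2,x3=001]: 11111010  (ones: 6)
  rows 16-23 [x1,x2,x3=010]: 00000010  (ones: 1)
  rows 24-31 [x1,x2,x3=011]: 11111010  (ones: 6)
  rows 32-39 [x1,x2,x3=100]: 00000010  (ones: 1)
  rows 40-47 [x1,x2,x3=101]: 11111010  (ones: 6)
  rows 48-55 [x1,x2,x3=110]: 00000010  (ones: 1)
  rows 56-63 [x1,x2,x3=111]: 11111010  (ones: 6)
Satisfying assignments = 1+6+1+6+1+6+1+6 = 28

28


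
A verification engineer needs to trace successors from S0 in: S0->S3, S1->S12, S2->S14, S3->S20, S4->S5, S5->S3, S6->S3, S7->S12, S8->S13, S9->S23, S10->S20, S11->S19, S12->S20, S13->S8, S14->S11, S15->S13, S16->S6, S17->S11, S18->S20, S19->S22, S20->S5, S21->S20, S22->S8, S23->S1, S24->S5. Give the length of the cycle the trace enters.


Trace from S0 until a state repeats:
  S0 -> S3 -> S20 -> S5 -> S3
S3 first seen at step 1, revisited at step 4.
Cycle length = 4 - 1 = 3

3


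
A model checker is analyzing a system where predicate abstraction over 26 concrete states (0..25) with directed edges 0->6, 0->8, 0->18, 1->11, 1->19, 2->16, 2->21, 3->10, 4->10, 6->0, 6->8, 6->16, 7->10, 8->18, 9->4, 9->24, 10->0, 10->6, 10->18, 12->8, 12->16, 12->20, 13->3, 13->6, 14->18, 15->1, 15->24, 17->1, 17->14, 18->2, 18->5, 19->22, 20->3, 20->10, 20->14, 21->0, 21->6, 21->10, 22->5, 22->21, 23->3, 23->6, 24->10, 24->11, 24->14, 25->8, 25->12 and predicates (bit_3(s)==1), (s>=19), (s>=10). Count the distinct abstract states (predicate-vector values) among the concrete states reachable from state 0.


BFS from 0:
Concrete reachable: {0, 2, 5, 6, 8, 10, 16, 18, 21}
Abstract via predicates (bit_3(s)==1), (s>=19), (s>=10):
  (0,0,0) <- {0, 2, 5, 6}
  (0,0,1) <- {16, 18}
  (0,1,1) <- {21}
  (1,0,0) <- {8}
  (1,0,1) <- {10}
Distinct abstract states = 5

5


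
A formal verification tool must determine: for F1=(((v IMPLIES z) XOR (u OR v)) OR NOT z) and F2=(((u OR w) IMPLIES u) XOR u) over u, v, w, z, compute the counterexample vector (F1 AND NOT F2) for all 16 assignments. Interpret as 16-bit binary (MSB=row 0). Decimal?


F1 = (((v IMPLIES z) XOR (u OR v)) OR NOT z)
F2 = (((u OR w) IMPLIES u) XOR u)
Counterexample to F1=>F2 is where F1=1 and F2=0.
Evaluate each row (bits = u,v,w,z, MSB first):
  row 0 [0000]: F1=1 F2=1 -> F1&~F2 -> 0
  row 1 [0001]: F1=1 F2=1 -> F1&~F2 -> 0
  row 2 [0010]: F1=1 F2=0 -> F1&~F2 -> 1
  row 3 [0011]: F1=1 F2=0 -> F1&~F2 -> 1
  row 4 [0100]: F1=1 F2=1 -> F1&~F2 -> 0
  row 5 [0101]: F1=0 F2=1 -> F1&~F2 -> 0
  row 6 [0110]: F1=1 F2=0 -> F1&~F2 -> 1
  row 7 [0111]: F1=0 F2=0 -> F1&~F2 -> 0
  row 8 [1000]: F1=1 F2=0 -> F1&~F2 -> 1
  row 9 [1001]: F1=0 F2=0 -> F1&~F2 -> 0
  row 10 [1010]: F1=1 F2=0 -> F1&~F2 -> 1
  row 11 [1011]: F1=0 F2=0 -> F1&~F2 -> 0
  row 12 [1100]: F1=1 F2=0 -> F1&~F2 -> 1
  row 13 [1101]: F1=0 F2=0 -> F1&~F2 -> 0
  row 14 [1110]: F1=1 F2=0 -> F1&~F2 -> 1
  row 15 [1111]: F1=0 F2=0 -> F1&~F2 -> 0
Full result column, 4 rows per line (u,v fixed per line; w,z runs 00..11 left to right):
  rows 0-3 [u,v=00]: 0011  = hex 3
  rows 4-7 [u,v=01]: 0010  = hex 2
  rows 8-11 [u,v=10]: 1010  = hex A
  rows 12-15 [u,v=11]: 1010  = hex A
Counterexample vector (row 0 .. row 15) = 0011001010101010
Output column grouped in 4s = 0011 0010 1010 1010 = 0x32AA
Convert to decimal digit by digit (value = value*16 + digit):
  3 -> 3
  3*16 + 2 = 50
  50*16 + 10 (A) = 810
  810*16 + 10 (A) = 12970
Decimal = 12970

12970


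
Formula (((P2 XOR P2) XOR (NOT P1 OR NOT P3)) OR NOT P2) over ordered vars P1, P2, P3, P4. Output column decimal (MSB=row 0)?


Formula: (((P2 XOR P2) XOR (NOT P1 OR NOT P3)) OR NOT P2) over P1, P2, P3, P4 (16 rows)
Evaluate each row (bits = P1,P2,P3,P4, MSB first):
  row 0 [0000]: (((0 XOR 0) XOR (NOT 0 OR NOT 0)) OR NOT 0) -> 1
  row 1 [0001]: (((0 XOR 0) XOR (NOT 0 OR NOT 0)) OR NOT 0) -> 1
  row 2 [0010]: (((0 XOR 0) XOR (NOT 0 OR NOT 1)) OR NOT 0) -> 1
  row 3 [0011]: (((0 XOR 0) XOR (NOT 0 OR NOT 1)) OR NOT 0) -> 1
  row 4 [0100]: (((1 XOR 1) XOR (NOT 0 OR NOT 0)) OR NOT 1) -> 1
  row 5 [0101]: (((1 XOR 1) XOR (NOT 0 OR NOT 0)) OR NOT 1) -> 1
  row 6 [0110]: (((1 XOR 1) XOR (NOT 0 OR NOT 1)) OR NOT 1) -> 1
  row 7 [0111]: (((1 XOR 1) XOR (NOT 0 OR NOT 1)) OR NOT 1) -> 1
  row 8 [1000]: (((0 XOR 0) XOR (NOT 1 OR NOT 0)) OR NOT 0) -> 1
  row 9 [1001]: (((0 XOR 0) XOR (NOT 1 OR NOT 0)) OR NOT 0) -> 1
  row 10 [1010]: (((0 XOR 0) XOR (NOT 1 OR NOT 1)) OR NOT 0) -> 1
  row 11 [1011]: (((0 XOR 0) XOR (NOT 1 OR NOT 1)) OR NOT 0) -> 1
  row 12 [1100]: (((1 XOR 1) XOR (NOT 1 OR NOT 0)) OR NOT 1) -> 1
  row 13 [1101]: (((1 XOR 1) XOR (NOT 1 OR NOT 0)) OR NOT 1) -> 1
  row 14 [1110]: (((1 XOR 1) XOR (NOT 1 OR NOT 1)) OR NOT 1) -> 0
  row 15 [1111]: (((1 XOR 1) XOR (NOT 1 OR NOT 1)) OR NOT 1) -> 0
Full result column, 4 rows per line (P1,P2 fixed per line; P3,P4 runs 00..11 left to right):
  rows 0-3 [P1,P2=00]: 1111  = hex F
  rows 4-7 [P1,P2=01]: 1111  = hex F
  rows 8-11 [P1,P2=10]: 1111  = hex F
  rows 12-15 [P1,P2=11]: 1100  = hex C
Output column (row 0 .. row 15) = 1111111111111100
Output column grouped in 4s = 1111 1111 1111 1100 = 0xFFFC
Convert to decimal digit by digit (value = value*16 + digit):
  F -> 15
  15*16 + 15 (F) = 255
  255*16 + 15 (F) = 4095
  4095*16 + 12 (C) = 65532
Decimal = 65532

65532


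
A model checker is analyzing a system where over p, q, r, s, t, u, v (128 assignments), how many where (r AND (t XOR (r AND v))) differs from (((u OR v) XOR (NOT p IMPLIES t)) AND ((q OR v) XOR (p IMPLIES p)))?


F1 = (r AND (t XOR (r AND v)))
F2 = (((u OR v) XOR (NOT p IMPLIES t)) AND ((q OR v) XOR (p IMPLIES p)))
Evaluate both on each of 128 rows (bits = p,q,r,s,t,u,v):
  row 0 [0000000]: F1=0 F2=0 -> 0
  row 1 [0000001]: F1=0 F2=0 -> 0
  row 2 [0000010]: F1=0 F2=1 (differ) -> 1
  row 3 [0000011]: F1=0 F2=0 -> 0
  row 4 [0000100]: F1=0 F2=1 (differ) -> 1
  (every remaining row is evaluated the same way; all 128 results are listed next)
Full result column, 8 rows per line (p,q,r,s fixed per line; t,u,v runs 000..111 left to right):
  rows 0-7 [p,q,r,s=0000]: 00101000  (ones: 2)
  rows 8-15 [p,q,r,s=0001]: 00101000  (ones: 2)
  rows 16-23 [p,q,r,s=0010]: 01110010  (ones: 4)
  rows 24-31 [p,q,r,s=0011]: 01110010  (ones: 4)
  rows 32-39 [p,q,r,s=0100]: 00000000  (ones: 0)
  rows 40-47 [p,q,r,s=0101]: 00000000  (ones: 0)
  rows 48-55 [p,q,r,s=0110]: 01011010  (ones: 4)
  rows 56-63 [p,q,r,s=0111]: 01011010  (ones: 4)
  rows 64-71 [p,q,r,s=1000]: 10001000  (ones: 2)
  rows 72-79 [p,q,r,s=1001]: 10001000  (ones: 2)
  rows 80-87 [p,q,r,s=1010]: 11010010  (ones: 4)
  rows 88-95 [p,q,r,s=1011]: 11010010  (ones: 4)
  rows 96-103 [p,q,r,s=1100]: 00000000  (ones: 0)
  rows 104-111 [p,q,r,s=1101]: 00000000  (ones: 0)
  rows 112-119 [p,q,r,s=1110]: 01011010  (ones: 4)
  rows 120-127 [p,q,r,s=1111]: 01011010  (ones: 4)
Disagreements = 2+2+4+4+0+0+4+4+2+2+4+4+0+0+4+4 = 40

40


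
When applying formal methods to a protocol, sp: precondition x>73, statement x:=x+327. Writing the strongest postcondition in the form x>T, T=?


Formula: sp(P, x:=E) = exists old_x. (x = E[old_x/x]) AND P[old_x/x] (old_x is the value of x before the assignment; eliminate old_x by solving x = E[old_x/x] for old_x)
Step 1: Precondition P: x>73, i.e. old_x > 73
Step 2: Assignment gives x = old_x + 327, so old_x = x - 327
Step 3: Substitute into P: x - 327 > 73
Step 4: Simplify: x > 73+327 = 400

400


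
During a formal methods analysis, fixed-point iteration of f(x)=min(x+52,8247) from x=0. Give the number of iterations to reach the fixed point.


Step 1: x=0, cap=8247, increment=52
Step 2: x grows by 52 each step until capped at 8247; fixed point is x=8247
Step 3: iterations = ceil(8247/52) = 159

159


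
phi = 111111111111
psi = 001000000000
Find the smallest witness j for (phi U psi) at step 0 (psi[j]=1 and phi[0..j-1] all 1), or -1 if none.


(phi U psi) at 0: need smallest j with psi[j]=1 and phi[i]=1 for all i in [0,j).
Scan from step 0:
  step 0: phi=1, psi=0 -> continue
  step 1: phi=1, psi=0 -> continue
  step 2: psi=1 and phi held for [0,2) -> witness found
Witness step = 2

2


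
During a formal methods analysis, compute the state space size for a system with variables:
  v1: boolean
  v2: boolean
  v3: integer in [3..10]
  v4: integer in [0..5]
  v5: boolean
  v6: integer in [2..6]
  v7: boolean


State space = product of domain sizes of all variables.
Domain sizes:
  v1 (boolean): 2
  v2 (boolean): 2
  v3 (integer in [3..10]): 8
  v4 (integer in [0..5]): 6
  v5 (boolean): 2
  v6 (integer in [2..6]): 5
  v7 (boolean): 2
Product = 2 * 2 * 8 * 6 * 2 * 5 * 2 = 3840

3840


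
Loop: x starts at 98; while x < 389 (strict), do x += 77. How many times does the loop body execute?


Step 1: x goes from 98 toward 389 by 77; the body runs while x<389, so iterations = ceil((bound-start)/step)
Step 2: Distance=291
Step 3: ceil(291/77)=4

4


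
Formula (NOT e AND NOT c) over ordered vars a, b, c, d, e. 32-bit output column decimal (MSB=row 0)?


Formula: (NOT e AND NOT c) over a, b, c, d, e (32 rows)
Evaluate each row (bits = a,b,c,d,e, MSB first):
  row 0 [00000]: (NOT 0 AND NOT 0) -> 1
  row 1 [00001]: (NOT 1 AND NOT 0) -> 0
  row 2 [00010]: (NOT 0 AND NOT 0) -> 1
  row 3 [00011]: (NOT 1 AND NOT 0) -> 0
  row 4 [00100]: (NOT 0 AND NOT 1) -> 0
  row 5 [00101]: (NOT 1 AND NOT 1) -> 0
  row 6 [00110]: (NOT 0 AND NOT 1) -> 0
  row 7 [00111]: (NOT 1 AND NOT 1) -> 0
  row 8 [01000]: (NOT 0 AND NOT 0) -> 1
  row 9 [01001]: (NOT 1 AND NOT 0) -> 0
  row 10 [01010]: (NOT 0 AND NOT 0) -> 1
  row 11 [01011]: (NOT 1 AND NOT 0) -> 0
  row 12 [01100]: (NOT 0 AND NOT 1) -> 0
  row 13 [01101]: (NOT 1 AND NOT 1) -> 0
  row 14 [01110]: (NOT 0 AND NOT 1) -> 0
  row 15 [01111]: (NOT 1 AND NOT 1) -> 0
  row 16 [10000]: (NOT 0 AND NOT 0) -> 1
  row 17 [10001]: (NOT 1 AND NOT 0) -> 0
  row 18 [10010]: (NOT 0 AND NOT 0) -> 1
  row 19 [10011]: (NOT 1 AND NOT 0) -> 0
  row 20 [10100]: (NOT 0 AND NOT 1) -> 0
  row 21 [10101]: (NOT 1 AND NOT 1) -> 0
  row 22 [10110]: (NOT 0 AND NOT 1) -> 0
  row 23 [10111]: (NOT 1 AND NOT 1) -> 0
  row 24 [11000]: (NOT 0 AND NOT 0) -> 1
  row 25 [11001]: (NOT 1 AND NOT 0) -> 0
  row 26 [11010]: (NOT 0 AND NOT 0) -> 1
  row 27 [11011]: (NOT 1 AND NOT 0) -> 0
  row 28 [11100]: (NOT 0 AND NOT 1) -> 0
  row 29 [11101]: (NOT 1 AND NOT 1) -> 0
  row 30 [11110]: (NOT 0 AND NOT 1) -> 0
  row 31 [11111]: (NOT 1 AND NOT 1) -> 0
Full result column, 4 rows per line (a,b,c fixed per line; d,e runs 00..11 left to right):
  rows 0-3 [a,b,c=000]: 1010  = hex A
  rows 4-7 [a,b,c=001]: 0000  = hex 0
  rows 8-11 [a,b,c=010]: 1010  = hex A
  rows 12-15 [a,b,c=011]: 0000  = hex 0
  rows 16-19 [a,b,c=100]: 1010  = hex A
  rows 20-23 [a,b,c=101]: 0000  = hex 0
  rows 24-27 [a,b,c=110]: 1010  = hex A
  rows 28-31 [a,b,c=111]: 0000  = hex 0
Output column (row 0 .. row 31) = 10100000101000001010000010100000
Output column grouped in 4s = 1010 0000 1010 0000 1010 0000 1010 0000 = 0xA0A0A0A0
Convert to decimal digit by digit (value = value*16 + digit):
  A -> 10
  10*16 + 0 = 160
  160*16 + 10 (A) = 2570
  2570*16 + 0 = 41120
  41120*16 + 10 (A) = 657930
  657930*16 + 0 = 10526880
  10526880*16 + 10 (A) = 168430090
  168430090*16 + 0 = 2694881440
Decimal = 2694881440

2694881440


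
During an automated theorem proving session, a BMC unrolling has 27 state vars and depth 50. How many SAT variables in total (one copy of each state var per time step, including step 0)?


BMC unrolls to depth k, creating one copy of each state var for steps 0..k.
Step count = 50 + 1 = 51 (steps 0 through 50)
Vars per step = 27
Total = 27 * 51 = 1377

1377


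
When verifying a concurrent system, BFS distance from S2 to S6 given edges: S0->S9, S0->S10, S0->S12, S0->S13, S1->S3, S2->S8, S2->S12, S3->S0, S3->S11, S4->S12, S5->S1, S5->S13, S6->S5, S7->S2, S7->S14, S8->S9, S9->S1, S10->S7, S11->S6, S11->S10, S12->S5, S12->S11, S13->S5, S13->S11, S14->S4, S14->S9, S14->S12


BFS layer-by-layer from S2:
  dist 0: {S2}
  dist 1: {S8, S12}
  dist 2: {S5, S9, S11}
  dist 3: {S1, S6, S10, S13}
  -> S6 reached at distance 3
Shortest path length = 3

3
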